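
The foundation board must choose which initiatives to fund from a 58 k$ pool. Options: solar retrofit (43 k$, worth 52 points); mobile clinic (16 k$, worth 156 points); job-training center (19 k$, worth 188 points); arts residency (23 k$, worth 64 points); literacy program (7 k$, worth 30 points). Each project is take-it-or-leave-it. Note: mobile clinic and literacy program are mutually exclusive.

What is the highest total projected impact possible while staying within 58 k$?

408

Mobile clinic + job-training center + arts residency uses 58 of the 58 k$ and totals 408.
Runner-up mobile clinic + job-training center tops out at 344.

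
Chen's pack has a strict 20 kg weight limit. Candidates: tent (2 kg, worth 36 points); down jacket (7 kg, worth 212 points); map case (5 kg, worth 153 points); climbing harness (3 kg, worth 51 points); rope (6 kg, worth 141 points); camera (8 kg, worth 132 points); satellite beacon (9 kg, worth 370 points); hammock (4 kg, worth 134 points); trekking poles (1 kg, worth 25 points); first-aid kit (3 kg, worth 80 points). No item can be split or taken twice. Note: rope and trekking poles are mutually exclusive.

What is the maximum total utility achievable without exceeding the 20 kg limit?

716

Greedy by ratio would take map case + satellite beacon + hammock + trekking poles: 19 kg used, total 682.
Replace map case and trekking poles with down jacket: the trade gains 34 net, giving 716 at 20 kg.
That's the maximum — no feasible swap from here does better than 716.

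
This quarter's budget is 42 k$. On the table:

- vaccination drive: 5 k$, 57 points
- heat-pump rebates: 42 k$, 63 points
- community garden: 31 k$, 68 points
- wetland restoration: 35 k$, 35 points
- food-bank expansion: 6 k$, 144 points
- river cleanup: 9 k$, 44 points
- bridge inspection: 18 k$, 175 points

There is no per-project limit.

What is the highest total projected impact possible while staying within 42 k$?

1008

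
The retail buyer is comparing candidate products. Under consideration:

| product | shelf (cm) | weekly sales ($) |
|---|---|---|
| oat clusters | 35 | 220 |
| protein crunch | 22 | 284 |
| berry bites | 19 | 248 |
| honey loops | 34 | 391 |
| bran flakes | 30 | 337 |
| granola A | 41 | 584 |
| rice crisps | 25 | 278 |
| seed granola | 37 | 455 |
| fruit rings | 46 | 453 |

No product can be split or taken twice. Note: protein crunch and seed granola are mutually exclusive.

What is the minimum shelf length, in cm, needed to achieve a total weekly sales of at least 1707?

Minimise cm subject to total weekly sales ≥ 1707.
protein crunch + berry bites + bran flakes + granola A + rice crisps: 1731 weekly sales at 137 cm.
Below 137 cm the best achievable stays under 1707.

137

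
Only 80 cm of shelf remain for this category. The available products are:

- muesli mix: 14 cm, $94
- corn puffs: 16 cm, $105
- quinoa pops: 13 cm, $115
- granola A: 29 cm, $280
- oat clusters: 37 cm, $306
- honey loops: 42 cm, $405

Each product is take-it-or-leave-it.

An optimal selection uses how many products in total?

2

The maximum weekly sales within 80 cm is 711.
For example oat clusters + honey loops achieves it, using 79 cm.
Every optimal selection uses 2 products.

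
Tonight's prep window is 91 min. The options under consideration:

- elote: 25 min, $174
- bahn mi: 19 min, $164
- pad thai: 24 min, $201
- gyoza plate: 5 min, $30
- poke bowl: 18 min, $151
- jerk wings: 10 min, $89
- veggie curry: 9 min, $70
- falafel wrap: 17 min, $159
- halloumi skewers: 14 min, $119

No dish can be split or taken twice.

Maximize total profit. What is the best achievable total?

The ratio heuristic lands on bahn mi + poke bowl + jerk wings + veggie curry + falafel wrap + halloumi skewers (752) but leaves 4 min idle.
Replace veggie curry and halloumi skewers with pad thai: the trade gains 12 net, giving 764 at 88 min.
Nothing else within 91 min beats 764.

764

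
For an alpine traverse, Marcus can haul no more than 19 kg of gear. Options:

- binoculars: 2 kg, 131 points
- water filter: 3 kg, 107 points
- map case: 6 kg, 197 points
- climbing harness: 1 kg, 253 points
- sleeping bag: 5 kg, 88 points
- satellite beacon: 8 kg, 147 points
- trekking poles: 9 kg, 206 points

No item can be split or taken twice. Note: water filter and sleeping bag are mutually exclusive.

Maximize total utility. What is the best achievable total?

787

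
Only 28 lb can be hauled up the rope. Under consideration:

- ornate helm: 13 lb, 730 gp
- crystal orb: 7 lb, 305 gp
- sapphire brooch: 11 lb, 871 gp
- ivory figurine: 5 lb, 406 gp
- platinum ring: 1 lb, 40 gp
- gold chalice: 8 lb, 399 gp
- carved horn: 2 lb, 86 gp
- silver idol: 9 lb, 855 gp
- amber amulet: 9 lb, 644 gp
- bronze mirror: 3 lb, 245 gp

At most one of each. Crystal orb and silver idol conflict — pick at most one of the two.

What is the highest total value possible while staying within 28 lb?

Best packing: sapphire brooch + ivory figurine + silver idol + bronze mirror — 28 lb, 2377 total.

2377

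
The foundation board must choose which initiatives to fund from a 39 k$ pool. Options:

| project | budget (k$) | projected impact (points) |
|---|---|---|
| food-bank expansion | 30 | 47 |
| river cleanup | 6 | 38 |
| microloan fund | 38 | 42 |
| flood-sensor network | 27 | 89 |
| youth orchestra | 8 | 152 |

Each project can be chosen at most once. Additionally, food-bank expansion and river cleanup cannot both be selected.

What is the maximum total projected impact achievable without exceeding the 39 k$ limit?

241

Greedy by ratio would take river cleanup + youth orchestra: 14 k$ used, total 190.
Dropping river cleanup frees 6 k$; slotting in flood-sensor network (27 k$) lifts the total to 241 at 35 k$.
The closest alternative, food-bank expansion + youth orchestra, reaches only 199.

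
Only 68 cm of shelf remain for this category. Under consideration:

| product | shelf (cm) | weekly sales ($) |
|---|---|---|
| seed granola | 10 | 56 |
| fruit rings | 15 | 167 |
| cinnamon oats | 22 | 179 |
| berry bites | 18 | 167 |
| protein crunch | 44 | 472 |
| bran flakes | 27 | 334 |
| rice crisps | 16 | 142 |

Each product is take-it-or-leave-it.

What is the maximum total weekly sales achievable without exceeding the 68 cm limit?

Taking the top-ratio products first gives fruit rings + berry bites + bran flakes for 668 (60 cm).
Replace berry bites with seed granola + rice crisps: the trade gains 31 net, giving 699 at 68 cm.

699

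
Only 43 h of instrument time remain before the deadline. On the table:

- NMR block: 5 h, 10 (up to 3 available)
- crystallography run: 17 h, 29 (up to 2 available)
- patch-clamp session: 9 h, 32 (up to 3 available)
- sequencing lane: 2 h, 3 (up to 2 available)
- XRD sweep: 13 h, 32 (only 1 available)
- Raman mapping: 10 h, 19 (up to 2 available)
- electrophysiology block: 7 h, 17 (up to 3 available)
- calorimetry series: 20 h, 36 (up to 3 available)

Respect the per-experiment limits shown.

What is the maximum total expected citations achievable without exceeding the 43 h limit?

By expected citations per h: patch-clamp session 3.56, XRD sweep 2.46, electrophysiology block 2.43 lead.
The ratio heuristic lands on 3×patch-clamp session + sequencing lane + XRD sweep (131) but leaves 1 h idle.
Replace XRD sweep with 2×electrophysiology block: the trade gains 2 net, giving 133 at 43 h.
No other feasible combination exceeds 133.

133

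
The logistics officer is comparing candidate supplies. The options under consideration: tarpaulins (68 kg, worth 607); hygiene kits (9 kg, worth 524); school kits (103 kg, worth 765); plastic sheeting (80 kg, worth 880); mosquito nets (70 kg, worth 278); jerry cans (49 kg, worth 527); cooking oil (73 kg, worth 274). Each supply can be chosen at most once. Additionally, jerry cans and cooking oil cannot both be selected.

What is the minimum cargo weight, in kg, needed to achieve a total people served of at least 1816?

138

Minimise kg subject to total people served ≥ 1816.
hygiene kits + plastic sheeting + jerry cans reaches 1931 using 138 kg.
No combination under 138 kg hits 1816.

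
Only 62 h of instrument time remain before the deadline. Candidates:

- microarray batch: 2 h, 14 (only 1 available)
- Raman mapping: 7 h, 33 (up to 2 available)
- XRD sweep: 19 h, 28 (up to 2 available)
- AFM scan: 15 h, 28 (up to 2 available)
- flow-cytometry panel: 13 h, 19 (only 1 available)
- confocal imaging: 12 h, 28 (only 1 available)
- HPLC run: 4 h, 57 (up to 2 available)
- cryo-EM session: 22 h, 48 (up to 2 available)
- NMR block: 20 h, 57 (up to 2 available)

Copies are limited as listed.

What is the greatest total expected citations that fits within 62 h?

294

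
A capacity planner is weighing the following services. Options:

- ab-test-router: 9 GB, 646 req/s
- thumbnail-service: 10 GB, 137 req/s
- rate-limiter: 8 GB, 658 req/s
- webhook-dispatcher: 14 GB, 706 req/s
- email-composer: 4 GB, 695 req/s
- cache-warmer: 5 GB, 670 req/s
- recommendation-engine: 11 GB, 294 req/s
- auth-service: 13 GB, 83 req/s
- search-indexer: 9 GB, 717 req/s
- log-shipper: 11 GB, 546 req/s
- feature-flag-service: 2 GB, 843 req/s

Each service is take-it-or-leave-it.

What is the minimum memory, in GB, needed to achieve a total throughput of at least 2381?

19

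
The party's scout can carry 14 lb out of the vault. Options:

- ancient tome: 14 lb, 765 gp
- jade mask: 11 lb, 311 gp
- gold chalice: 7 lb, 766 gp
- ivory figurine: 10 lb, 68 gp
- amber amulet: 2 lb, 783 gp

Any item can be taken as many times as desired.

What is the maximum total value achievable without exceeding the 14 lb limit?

Taking 7×amber amulet: 14 lb used, 5481 in value.
Nothing else within 14 lb beats 5481.

5481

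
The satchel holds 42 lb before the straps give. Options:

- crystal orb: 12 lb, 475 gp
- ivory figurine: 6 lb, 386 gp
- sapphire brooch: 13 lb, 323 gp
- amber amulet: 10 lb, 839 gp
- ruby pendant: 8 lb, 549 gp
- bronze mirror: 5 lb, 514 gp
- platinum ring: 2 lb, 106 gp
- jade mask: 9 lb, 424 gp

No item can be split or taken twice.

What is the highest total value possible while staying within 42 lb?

Ranking by ratio (value/lb): bronze mirror 102.80, amber amulet 83.90, ruby pendant 68.62.
Taking ivory figurine + amber amulet + ruby pendant + bronze mirror + platinum ring + jade mask: 40 lb used, 2818 in value.
That's the maximum — no swap from here does better than 2818.

2818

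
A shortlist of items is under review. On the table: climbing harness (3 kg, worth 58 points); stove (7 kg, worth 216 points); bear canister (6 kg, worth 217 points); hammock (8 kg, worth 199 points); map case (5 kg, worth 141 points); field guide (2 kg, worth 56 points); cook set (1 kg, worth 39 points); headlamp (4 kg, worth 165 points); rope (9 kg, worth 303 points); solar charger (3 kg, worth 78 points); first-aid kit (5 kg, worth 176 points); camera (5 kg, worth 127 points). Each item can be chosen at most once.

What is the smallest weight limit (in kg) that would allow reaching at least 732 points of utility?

21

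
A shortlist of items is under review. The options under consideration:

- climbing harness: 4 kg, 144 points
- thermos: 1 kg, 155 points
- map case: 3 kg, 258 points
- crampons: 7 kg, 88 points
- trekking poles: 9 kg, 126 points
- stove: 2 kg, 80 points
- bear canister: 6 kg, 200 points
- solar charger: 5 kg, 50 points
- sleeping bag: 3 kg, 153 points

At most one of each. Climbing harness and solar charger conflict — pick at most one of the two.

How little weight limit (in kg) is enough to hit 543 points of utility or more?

7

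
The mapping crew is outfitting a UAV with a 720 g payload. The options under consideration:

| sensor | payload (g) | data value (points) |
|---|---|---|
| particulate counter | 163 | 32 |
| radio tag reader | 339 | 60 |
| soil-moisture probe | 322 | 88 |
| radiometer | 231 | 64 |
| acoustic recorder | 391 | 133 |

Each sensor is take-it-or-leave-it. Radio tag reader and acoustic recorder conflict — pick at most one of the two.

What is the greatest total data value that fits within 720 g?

Density check — acoustic recorder 0.34, radiometer 0.28, soil-moisture probe 0.27, particulate counter 0.20 are the best per g.
A density-first pass picks radiometer + acoustic recorder — 197 at 622 g.
Replace radiometer with soil-moisture probe: the trade gains 24 net, giving 221 at 713 g.
Runner-up radiometer + acoustic recorder tops out at 197.

221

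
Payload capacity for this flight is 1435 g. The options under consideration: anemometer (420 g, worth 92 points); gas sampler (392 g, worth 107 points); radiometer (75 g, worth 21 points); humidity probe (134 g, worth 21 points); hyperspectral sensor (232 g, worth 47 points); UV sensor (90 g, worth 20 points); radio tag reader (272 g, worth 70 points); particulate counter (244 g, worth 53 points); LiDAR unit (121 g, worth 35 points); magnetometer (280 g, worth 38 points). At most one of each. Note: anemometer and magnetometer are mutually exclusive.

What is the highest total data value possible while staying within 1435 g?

353

By data value per g: LiDAR unit 0.29, radiometer 0.28, gas sampler 0.27 lead.
Greedy by ratio would take anemometer + gas sampler + radiometer + UV sensor + radio tag reader + LiDAR unit: 1370 g used, total 345.
Dropping anemometer frees 420 g; slotting in hyperspectral sensor + particulate counter (476 g) lifts the total to 353 at 1426 g.
The spare 9 g is too small for any remaining sensor, and no feasible exchange beats 353.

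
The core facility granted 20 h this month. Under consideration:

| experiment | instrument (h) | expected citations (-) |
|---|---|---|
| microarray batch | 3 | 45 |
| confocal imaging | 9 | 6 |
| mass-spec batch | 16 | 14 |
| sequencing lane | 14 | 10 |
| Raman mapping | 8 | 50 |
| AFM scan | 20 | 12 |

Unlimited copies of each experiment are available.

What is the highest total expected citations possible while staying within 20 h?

270

Best packing: 6×microarray batch — 18 h, 270 total.
That's the maximum — no swap from here does better than 270.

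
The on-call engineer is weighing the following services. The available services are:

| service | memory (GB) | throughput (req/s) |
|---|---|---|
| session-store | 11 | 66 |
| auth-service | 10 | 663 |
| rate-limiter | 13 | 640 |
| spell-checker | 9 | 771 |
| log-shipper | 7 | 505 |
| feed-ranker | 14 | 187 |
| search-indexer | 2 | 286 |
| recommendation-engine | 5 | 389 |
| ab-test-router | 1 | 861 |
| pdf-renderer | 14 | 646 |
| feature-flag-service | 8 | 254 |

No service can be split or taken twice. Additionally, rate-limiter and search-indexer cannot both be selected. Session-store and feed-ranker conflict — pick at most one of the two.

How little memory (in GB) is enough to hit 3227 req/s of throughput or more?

34

Look for the lowest-memory combination reaching 3227.
auth-service + spell-checker + log-shipper + search-indexer + recommendation-engine + ab-test-router reaches 3475 using 34 GB.
Below 34 GB the best achievable stays under 3227.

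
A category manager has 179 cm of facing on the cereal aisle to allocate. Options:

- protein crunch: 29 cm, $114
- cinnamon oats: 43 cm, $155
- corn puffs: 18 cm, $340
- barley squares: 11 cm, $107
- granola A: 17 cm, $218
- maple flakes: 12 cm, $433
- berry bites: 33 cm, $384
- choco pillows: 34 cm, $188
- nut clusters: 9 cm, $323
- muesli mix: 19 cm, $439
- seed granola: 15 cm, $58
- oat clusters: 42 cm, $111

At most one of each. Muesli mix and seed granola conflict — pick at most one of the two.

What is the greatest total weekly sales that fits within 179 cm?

2439

Protein crunch + corn puffs + granola A + maple flakes + berry bites + choco pillows + nut clusters + muesli mix uses 171 of the 179 cm and totals 2439.
Nothing else feasible within 179 cm beats 2439.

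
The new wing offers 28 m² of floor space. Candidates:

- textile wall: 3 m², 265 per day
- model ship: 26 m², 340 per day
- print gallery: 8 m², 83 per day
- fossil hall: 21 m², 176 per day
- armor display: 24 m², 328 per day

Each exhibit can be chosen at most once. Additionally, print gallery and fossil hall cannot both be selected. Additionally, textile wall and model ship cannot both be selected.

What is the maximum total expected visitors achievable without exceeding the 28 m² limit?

593

The ratio ordering already packs tightly: textile wall + armor display, 27 m², 593.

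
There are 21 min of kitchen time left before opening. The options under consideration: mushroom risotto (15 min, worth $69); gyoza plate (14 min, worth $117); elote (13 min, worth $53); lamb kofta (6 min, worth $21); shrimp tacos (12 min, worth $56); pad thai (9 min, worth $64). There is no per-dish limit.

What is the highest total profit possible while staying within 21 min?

138

Ranking by ratio (profit/min): gyoza plate 8.36, pad thai 7.11, shrimp tacos 4.67, mushroom risotto 4.60.
The ratio ordering already packs tightly: gyoza plate + lamb kofta, 20 min, 138.
Nothing else within 21 min beats 138.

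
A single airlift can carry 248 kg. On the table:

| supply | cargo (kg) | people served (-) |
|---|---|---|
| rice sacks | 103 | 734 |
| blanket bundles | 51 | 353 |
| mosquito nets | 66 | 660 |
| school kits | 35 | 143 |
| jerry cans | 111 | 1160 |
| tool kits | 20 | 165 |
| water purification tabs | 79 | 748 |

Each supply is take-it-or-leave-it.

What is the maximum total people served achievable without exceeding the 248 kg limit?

2338

Density check — jerry cans 10.45, mosquito nets 10.00, water purification tabs 9.47 are the best per kg.
Best packing: blanket bundles + mosquito nets + jerry cans + tool kits — 248 kg, 2338 total.
An exhaustive check of the 128 subsets confirms 2338.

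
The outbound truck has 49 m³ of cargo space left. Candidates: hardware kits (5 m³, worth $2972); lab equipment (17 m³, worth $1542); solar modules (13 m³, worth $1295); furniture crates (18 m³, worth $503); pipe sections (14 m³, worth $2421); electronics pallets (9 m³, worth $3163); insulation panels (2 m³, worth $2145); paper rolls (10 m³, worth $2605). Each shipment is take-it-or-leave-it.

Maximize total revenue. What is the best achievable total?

13306

Taking hardware kits + pipe sections + electronics pallets + insulation panels + paper rolls: 40 m³ used, 13306 in revenue.
Runner-up hardware kits + lab equipment + electronics pallets + insulation panels + paper rolls tops out at 12427.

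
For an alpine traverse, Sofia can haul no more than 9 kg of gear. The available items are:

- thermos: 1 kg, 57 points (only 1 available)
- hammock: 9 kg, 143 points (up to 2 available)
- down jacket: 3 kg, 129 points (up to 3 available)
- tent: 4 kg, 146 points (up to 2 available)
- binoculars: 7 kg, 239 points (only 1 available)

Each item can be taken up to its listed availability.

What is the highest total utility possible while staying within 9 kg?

Taking the top-ratio items first gives thermos + 2×down jacket for 315 (7 kg).
Dropping thermos frees 1 kg; slotting in down jacket (3 kg) lifts the total to 387 at 9 kg.
Every other selection either busts 9 kg or exceeds an availability limit or fails to beat 387.

387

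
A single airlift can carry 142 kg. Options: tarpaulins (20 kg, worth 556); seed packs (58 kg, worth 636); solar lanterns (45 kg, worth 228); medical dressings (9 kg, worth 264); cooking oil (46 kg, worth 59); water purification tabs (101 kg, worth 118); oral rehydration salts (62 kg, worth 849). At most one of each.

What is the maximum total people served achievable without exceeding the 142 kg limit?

2041

By people served per kg: medical dressings 29.33, tarpaulins 27.80, oral rehydration salts 13.69 lead.
The ratio heuristic lands on tarpaulins + solar lanterns + medical dressings + oral rehydration salts (1897) but leaves 6 kg idle.
Dropping solar lanterns and medical dressings frees 54 kg; slotting in seed packs (58 kg) lifts the total to 2041 at 140 kg.
The closest alternative, tarpaulins + solar lanterns + medical dressings + oral rehydration salts, reaches only 1897.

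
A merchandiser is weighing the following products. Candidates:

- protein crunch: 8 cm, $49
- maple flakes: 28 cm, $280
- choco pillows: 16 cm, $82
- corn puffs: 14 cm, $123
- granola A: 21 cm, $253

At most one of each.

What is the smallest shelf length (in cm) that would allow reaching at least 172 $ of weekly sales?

Need the lightest bundle worth ≥ 172.
Taking granola A gives 253 (≥ 172) for 21 cm.
Any bundle with less than 21 cm falls short of 172.

21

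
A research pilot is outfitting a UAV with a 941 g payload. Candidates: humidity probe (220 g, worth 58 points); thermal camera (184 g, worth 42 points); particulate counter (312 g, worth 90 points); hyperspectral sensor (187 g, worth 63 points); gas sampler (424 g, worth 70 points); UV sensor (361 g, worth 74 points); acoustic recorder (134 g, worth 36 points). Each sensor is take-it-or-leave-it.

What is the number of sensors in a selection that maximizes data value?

4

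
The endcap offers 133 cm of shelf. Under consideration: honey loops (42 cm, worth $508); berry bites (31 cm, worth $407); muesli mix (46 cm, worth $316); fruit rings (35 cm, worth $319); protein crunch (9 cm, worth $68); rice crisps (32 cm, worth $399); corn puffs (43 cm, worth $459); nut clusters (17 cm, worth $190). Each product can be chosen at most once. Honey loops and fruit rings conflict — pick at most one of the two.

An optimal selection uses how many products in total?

5

The maximum weekly sales within 133 cm is 1572.
For example honey loops + berry bites + protein crunch + rice crisps + nut clusters achieves it, using 131 cm.
Every optimal selection uses 5 products.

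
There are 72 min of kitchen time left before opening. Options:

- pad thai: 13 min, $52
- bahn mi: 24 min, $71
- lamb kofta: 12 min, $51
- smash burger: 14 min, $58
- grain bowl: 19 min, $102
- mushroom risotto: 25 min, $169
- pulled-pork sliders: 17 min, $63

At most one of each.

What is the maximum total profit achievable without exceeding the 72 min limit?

381

Greedy by ratio would take lamb kofta + smash burger + grain bowl + mushroom risotto: 70 min used, total 380.
Replace lamb kofta with pad thai: the trade gains 1 net, giving 381 at 71 min.
The closest alternative, lamb kofta + smash burger + grain bowl + mushroom risotto, reaches only 380.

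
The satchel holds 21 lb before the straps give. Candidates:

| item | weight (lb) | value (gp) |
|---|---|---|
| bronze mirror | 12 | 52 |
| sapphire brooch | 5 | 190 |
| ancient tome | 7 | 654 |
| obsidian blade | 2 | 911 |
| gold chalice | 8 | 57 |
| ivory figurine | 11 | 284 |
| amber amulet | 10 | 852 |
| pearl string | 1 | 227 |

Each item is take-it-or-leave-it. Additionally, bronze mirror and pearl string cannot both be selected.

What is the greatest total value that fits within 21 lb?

By value per lb: obsidian blade 455.50, pearl string 227.00, ancient tome 93.43, amber amulet 85.20 lead.
The ratio ordering already packs tightly: ancient tome + obsidian blade + amber amulet + pearl string, 20 lb, 2644.
Every other selection either busts 21 lb or breaks a pairing rule or fails to beat 2644.

2644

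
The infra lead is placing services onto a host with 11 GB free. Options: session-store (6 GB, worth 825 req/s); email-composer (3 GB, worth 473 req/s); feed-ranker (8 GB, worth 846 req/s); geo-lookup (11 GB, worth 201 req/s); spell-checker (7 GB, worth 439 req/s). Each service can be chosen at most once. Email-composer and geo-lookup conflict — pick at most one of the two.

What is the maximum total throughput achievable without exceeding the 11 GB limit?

1319

The ratio heuristic lands on session-store + email-composer (1298) but leaves 2 GB idle.
The 6 GB tied up in session-store is better spent on feed-ranker — total rises to 1319 (11 GB).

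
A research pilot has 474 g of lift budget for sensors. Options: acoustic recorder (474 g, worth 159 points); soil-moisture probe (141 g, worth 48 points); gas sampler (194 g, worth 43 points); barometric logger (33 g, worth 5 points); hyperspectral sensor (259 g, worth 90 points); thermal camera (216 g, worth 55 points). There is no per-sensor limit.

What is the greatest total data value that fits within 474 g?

Ranking by ratio (data value/g): hyperspectral sensor 0.35, soil-moisture probe 0.34, acoustic recorder 0.34, thermal camera 0.25.
Filling by ratio: soil-moisture probe + 2×barometric logger + hyperspectral sensor for 148, with 8 g left unused.
The 466 g tied up in soil-moisture probe and 2×barometric logger and hyperspectral sensor is better spent on acoustic recorder — total rises to 159 (474 g).
That's the maximum — no swap from here does better than 159.

159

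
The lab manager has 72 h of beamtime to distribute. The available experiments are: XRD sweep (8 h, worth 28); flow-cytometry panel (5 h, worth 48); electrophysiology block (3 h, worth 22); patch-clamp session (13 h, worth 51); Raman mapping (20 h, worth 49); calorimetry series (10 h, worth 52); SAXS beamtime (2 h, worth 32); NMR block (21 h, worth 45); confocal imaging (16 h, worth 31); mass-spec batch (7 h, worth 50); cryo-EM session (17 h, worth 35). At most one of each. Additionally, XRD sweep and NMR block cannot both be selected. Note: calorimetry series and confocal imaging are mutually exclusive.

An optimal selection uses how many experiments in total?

8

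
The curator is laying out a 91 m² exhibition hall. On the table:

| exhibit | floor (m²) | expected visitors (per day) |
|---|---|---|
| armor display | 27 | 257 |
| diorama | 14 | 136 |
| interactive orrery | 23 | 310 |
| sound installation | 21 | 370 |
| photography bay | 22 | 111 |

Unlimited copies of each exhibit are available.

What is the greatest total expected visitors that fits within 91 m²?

1480

Best packing: 4×sound installation — 84 m², 1480 total.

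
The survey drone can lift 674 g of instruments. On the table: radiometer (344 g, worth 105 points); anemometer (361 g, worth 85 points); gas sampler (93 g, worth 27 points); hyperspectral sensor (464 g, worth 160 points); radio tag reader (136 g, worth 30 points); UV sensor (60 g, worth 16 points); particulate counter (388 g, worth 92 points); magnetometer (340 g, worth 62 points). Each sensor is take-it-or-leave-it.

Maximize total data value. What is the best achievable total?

206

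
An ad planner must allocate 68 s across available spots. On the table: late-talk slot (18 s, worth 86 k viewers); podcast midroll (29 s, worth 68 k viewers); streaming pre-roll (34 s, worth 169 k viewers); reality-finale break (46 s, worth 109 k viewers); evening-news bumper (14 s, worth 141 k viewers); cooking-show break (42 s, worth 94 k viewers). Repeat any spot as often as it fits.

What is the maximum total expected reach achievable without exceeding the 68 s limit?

564

The ratio ordering already packs tightly: 4×evening-news bumper, 56 s, 564.
That's the maximum — no swap from here does better than 564.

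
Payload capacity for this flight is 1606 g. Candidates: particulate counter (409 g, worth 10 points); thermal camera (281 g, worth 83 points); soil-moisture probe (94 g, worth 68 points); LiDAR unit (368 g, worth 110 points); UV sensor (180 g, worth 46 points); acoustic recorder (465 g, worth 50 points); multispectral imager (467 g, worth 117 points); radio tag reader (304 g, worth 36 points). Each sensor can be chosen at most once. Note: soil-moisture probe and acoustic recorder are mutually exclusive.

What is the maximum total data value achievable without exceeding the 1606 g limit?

Ranking by ratio (data value/g): soil-moisture probe 0.72, LiDAR unit 0.30, thermal camera 0.30, UV sensor 0.26.
Thermal camera + soil-moisture probe + LiDAR unit + UV sensor + multispectral imager uses 1390 of the 1606 g and totals 424.
Runner-up thermal camera + soil-moisture probe + LiDAR unit + multispectral imager + radio tag reader tops out at 414.

424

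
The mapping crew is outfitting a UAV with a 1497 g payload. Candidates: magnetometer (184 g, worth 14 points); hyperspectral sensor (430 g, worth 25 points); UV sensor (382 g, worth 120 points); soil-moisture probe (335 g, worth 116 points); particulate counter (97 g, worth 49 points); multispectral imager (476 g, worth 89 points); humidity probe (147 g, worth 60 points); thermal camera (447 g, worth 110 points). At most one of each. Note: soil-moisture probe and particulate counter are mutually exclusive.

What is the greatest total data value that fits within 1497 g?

420

Density check — particulate counter 0.51, humidity probe 0.41, soil-moisture probe 0.35, UV sensor 0.31 are the best per g.
Taking magnetometer + UV sensor + soil-moisture probe + humidity probe + thermal camera: 1495 g used, 420 in data value.
Next best is UV sensor + soil-moisture probe + humidity probe + thermal camera at 406 (1311 g) — short by 14.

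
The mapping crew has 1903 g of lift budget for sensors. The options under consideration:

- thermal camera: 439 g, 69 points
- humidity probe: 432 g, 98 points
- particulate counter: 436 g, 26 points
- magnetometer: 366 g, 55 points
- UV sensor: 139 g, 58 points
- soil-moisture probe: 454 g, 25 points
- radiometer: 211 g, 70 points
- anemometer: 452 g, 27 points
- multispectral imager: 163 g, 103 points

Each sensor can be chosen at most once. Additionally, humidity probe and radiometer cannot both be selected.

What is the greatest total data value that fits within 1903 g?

383

Best packing: thermal camera + humidity probe + magnetometer + UV sensor + multispectral imager — 1539 g, 383 total.
The closest alternative, thermal camera + magnetometer + UV sensor + radiometer + anemometer + multispectral imager, reaches only 382.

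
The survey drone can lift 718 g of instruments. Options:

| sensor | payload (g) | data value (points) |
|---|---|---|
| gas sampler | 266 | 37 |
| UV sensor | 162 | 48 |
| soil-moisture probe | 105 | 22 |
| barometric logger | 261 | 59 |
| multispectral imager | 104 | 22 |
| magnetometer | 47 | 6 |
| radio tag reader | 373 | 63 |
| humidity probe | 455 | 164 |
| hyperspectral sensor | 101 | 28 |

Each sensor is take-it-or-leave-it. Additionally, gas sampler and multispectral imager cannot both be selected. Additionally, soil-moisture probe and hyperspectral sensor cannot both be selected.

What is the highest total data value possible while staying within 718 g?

240

Taking UV sensor + humidity probe + hyperspectral sensor: 718 g used, 240 in data value.
Every other selection either busts 718 g or breaks a pairing rule or fails to beat 240.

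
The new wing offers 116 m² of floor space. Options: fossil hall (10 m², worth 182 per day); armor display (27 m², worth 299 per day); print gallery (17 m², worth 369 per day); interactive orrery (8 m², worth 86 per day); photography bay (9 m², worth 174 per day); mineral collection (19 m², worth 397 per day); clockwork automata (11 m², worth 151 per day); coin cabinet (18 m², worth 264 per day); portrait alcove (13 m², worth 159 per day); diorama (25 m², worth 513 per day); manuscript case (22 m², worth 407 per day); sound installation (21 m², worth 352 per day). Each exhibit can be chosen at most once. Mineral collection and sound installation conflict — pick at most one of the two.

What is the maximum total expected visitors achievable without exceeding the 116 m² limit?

2201

By expected visitors per m²: print gallery 21.71, mineral collection 20.89, diorama 20.52, photography bay 19.33 lead.
Taking the top-ratio exhibits first gives fossil hall + print gallery + photography bay + mineral collection + clockwork automata + diorama + manuscript case for 2193 (113 m²).
Replace clockwork automata with portrait alcove: the trade gains 8 net, giving 2201 at 115 m².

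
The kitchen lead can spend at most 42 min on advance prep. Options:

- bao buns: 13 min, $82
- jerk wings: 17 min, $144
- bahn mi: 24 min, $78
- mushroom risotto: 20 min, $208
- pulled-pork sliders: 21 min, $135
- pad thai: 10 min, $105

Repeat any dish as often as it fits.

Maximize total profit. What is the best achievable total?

4×pad thai uses 40 of the 42 min and totals 420.
Every other selection either busts 42 min or fails to beat 420.

420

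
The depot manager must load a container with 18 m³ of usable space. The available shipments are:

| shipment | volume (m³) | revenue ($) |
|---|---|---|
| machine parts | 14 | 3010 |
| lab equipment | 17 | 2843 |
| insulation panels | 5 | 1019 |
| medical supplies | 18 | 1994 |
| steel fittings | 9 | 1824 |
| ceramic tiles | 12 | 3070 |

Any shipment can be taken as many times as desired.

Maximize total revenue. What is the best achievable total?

4089

Density check — ceramic tiles 255.83, machine parts 215.00, insulation panels 203.80 are the best per m³.
Insulation panels + ceramic tiles uses 17 of the 18 m³ and totals 4089.
That's the maximum — no swap from here does better than 4089.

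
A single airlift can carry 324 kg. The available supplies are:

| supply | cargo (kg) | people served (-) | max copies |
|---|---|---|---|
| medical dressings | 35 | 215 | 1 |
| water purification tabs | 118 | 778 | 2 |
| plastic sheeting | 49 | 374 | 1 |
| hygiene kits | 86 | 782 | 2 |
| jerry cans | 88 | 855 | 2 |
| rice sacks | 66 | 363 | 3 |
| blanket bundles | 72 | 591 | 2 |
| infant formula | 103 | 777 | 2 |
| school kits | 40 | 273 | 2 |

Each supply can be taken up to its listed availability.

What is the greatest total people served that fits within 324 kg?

2892

Taking the top-ratio supplies first gives plastic sheeting + hygiene kits + 2×jerry cans for 2866 (311 kg).
The 135 kg tied up in plastic sheeting and hygiene kits is better spent on 2×blanket bundles — total rises to 2892 (320 kg).
No other feasible combination exceeds 2892.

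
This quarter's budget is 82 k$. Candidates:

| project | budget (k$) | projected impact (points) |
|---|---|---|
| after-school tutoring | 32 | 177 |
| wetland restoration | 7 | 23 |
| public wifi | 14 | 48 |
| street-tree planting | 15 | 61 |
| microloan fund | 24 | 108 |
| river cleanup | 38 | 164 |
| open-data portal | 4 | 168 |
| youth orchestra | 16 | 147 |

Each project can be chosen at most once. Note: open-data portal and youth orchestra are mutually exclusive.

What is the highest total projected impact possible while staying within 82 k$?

537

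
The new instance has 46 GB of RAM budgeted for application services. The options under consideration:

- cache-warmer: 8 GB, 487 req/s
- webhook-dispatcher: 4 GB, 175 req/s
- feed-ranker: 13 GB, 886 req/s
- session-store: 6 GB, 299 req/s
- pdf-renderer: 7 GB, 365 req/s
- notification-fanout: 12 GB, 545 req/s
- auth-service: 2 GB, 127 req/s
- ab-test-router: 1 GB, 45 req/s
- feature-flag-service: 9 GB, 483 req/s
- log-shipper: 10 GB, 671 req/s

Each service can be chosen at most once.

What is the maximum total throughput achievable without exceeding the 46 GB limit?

The ratio heuristic lands on cache-warmer + feed-ranker + auth-service + ab-test-router + feature-flag-service + log-shipper (2699) but leaves 3 GB idle.
Dropping ab-test-router and feature-flag-service frees 10 GB; slotting in session-store + pdf-renderer (13 GB) lifts the total to 2835 at 46 GB.
Runner-up cache-warmer + webhook-dispatcher + feed-ranker + auth-service + feature-flag-service + log-shipper tops out at 2829.

2835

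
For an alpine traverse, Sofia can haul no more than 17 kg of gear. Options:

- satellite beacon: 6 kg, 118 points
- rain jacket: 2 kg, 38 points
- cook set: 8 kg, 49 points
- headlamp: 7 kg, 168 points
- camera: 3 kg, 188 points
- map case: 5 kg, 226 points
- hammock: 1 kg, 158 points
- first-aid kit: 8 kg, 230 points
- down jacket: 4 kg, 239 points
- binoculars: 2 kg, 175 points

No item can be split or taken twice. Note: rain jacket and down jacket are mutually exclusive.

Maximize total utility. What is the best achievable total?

Taking camera + map case + hammock + down jacket + binoculars: 15 kg used, 986 in utility.
That's the maximum — no feasible swap from here does better than 986.

986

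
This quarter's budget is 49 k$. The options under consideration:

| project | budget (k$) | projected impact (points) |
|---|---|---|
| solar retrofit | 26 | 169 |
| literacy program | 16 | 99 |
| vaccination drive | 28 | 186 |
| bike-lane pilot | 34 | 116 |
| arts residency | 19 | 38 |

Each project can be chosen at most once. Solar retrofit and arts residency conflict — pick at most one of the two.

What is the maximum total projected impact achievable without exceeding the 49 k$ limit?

285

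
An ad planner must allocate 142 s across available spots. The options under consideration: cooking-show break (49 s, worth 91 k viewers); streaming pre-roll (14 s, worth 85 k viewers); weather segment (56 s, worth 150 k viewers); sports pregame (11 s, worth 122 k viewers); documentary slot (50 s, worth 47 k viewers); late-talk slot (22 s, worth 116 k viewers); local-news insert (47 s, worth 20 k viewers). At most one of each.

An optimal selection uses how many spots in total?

Best achievable expected reach is 479.
cooking-show break + weather segment + sports pregame + late-talk slot hits 479 at 138 s.
Every optimal selection uses 4 spots.

4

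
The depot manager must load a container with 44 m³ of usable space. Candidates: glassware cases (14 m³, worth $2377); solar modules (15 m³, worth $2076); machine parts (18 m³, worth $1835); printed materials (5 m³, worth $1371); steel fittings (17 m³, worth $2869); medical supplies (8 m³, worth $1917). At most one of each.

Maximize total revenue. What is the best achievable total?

Glassware cases + printed materials + steel fittings + medical supplies uses 44 of the 44 m³ and totals 8534.
The closest alternative, glassware cases + solar modules + printed materials + medical supplies, reaches only 7741.

8534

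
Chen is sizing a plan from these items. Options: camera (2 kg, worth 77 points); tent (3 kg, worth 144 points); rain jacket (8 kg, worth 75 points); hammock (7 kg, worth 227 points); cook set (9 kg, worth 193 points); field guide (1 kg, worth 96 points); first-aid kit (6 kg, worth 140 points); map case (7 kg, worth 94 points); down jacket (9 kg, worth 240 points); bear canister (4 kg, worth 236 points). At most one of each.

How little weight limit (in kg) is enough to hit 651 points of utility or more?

15

Need the lightest bundle worth ≥ 651.
tent + hammock + field guide + bear canister reaches 703 using 15 kg.
Any bundle with less than 15 kg falls short of 651.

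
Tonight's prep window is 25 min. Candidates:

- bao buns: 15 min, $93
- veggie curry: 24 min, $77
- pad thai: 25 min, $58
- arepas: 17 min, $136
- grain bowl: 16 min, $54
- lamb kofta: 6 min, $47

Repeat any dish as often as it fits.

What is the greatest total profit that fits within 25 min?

188

Taking the top-ratio dishes first gives arepas + lamb kofta for 183 (23 min).
The 17 min tied up in arepas is better spent on 3×lamb kofta — total rises to 188 (24 min).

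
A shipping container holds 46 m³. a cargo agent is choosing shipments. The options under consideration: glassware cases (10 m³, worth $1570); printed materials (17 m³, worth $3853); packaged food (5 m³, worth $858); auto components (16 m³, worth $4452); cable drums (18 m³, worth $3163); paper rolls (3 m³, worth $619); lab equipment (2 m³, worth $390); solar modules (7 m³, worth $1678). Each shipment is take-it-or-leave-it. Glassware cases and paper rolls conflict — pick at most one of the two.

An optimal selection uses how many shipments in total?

5

Optimal total is 10992.
One optimal bundle: printed materials + auto components + paper rolls + lab equipment + solar modules (45 m³).
All optima have 5 shipments.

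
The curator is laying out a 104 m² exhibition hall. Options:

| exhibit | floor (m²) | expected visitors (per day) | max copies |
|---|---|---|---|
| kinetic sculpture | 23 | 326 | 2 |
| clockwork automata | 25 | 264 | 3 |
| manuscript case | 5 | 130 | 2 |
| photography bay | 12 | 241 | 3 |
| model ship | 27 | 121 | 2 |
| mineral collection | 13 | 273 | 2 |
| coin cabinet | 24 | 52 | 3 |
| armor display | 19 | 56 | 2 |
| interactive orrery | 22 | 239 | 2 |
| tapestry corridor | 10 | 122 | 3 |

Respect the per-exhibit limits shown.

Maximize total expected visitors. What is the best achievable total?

1895

By expected visitors per m²: manuscript case 26.00, mineral collection 21.00, photography bay 20.08 lead.
Taking the top-ratio exhibits first gives kinetic sculpture + 2×manuscript case + 3×photography bay + 2×mineral collection for 1855 (95 m²).
The 23 m² tied up in kinetic sculpture is better spent on 3×tapestry corridor — total rises to 1895 (102 m²).
No other feasible combination exceeds 1895.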